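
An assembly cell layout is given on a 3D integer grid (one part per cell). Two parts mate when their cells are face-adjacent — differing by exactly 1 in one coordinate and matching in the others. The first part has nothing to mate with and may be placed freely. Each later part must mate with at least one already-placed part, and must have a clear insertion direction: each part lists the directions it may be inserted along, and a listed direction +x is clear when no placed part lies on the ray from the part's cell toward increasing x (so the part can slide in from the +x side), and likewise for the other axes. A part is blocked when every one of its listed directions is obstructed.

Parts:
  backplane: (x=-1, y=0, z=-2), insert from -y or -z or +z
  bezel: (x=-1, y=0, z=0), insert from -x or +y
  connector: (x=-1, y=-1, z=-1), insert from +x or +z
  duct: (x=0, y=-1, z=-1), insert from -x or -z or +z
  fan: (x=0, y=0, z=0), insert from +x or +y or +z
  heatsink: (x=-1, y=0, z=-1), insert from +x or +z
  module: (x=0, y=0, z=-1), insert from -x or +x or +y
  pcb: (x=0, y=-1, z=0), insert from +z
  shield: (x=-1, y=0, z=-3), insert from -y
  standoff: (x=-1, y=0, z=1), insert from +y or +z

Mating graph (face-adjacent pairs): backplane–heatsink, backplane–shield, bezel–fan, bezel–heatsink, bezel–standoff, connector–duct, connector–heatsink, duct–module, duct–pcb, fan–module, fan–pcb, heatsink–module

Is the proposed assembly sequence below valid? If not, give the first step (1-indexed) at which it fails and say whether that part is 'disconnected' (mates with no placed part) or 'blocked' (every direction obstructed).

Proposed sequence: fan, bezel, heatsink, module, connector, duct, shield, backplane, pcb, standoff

Invalid at step 7 (disconnected)

1. fan@(0, 0, 0) [+x clear] — {fan}
2. bezel@(-1, 0, 0) [-x clear] — {bezel, fan}
3. heatsink@(-1, 0, -1) [+x clear] — {bezel, fan, heatsink}
4. module@(0, 0, -1) [+x clear] — {bezel, fan, heatsink, module}
5. connector@(-1, -1, -1) [+x clear] — {bezel, connector, fan, heatsink, module}
6. duct@(0, -1, -1) [-z clear] — {bezel, connector, duct, fan, heatsink, module}
7. shield@(-1, 0, -3) — no placed neighbour ⇒ disconnected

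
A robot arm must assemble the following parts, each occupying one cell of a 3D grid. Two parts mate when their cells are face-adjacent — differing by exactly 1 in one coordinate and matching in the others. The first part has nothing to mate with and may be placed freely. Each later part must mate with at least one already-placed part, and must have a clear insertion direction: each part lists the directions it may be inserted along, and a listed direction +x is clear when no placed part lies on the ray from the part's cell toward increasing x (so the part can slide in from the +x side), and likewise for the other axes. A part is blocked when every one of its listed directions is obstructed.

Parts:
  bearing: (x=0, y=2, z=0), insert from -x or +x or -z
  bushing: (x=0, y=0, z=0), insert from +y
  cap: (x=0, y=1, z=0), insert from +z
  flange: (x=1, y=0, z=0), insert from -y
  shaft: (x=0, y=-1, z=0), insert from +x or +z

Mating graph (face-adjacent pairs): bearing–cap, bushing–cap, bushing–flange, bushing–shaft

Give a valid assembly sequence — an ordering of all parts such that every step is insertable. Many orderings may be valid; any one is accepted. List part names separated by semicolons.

bushing; flange; cap; shaft; bearing

1. bushing@(0, 0, 0) [+y clear] — {bushing}
2. flange@(1, 0, 0) [-y clear] — {bushing, flange}
3. cap@(0, 1, 0) [+z clear] — {bushing, cap, flange}
4. shaft@(0, -1, 0) [+x clear] — {bushing, cap, flange, shaft}
5. bearing@(0, 2, 0) [-x clear] — {bearing, bushing, cap, flange, shaft}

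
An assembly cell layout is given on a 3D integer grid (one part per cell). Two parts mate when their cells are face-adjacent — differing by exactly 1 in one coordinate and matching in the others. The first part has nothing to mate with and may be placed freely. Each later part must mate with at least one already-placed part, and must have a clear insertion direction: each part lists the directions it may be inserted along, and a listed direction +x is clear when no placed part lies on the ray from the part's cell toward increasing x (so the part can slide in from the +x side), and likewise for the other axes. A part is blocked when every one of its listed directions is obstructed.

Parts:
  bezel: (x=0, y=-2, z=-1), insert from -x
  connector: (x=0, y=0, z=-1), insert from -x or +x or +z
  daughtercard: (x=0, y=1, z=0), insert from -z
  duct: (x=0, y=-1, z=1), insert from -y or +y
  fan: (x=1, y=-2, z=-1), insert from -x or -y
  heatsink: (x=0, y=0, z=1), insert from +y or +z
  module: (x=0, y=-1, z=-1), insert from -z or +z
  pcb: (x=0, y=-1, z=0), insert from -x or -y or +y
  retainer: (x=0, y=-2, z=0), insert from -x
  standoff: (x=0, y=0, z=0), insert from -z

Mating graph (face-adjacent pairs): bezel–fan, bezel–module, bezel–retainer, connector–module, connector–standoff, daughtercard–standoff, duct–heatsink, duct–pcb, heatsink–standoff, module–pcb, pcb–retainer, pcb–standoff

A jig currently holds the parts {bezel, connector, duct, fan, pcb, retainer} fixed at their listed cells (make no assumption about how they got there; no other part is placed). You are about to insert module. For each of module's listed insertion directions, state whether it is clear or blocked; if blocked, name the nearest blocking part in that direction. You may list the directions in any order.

-z: ray from module(0, -1, -1) has no placed part ⇒ clear
+z: nearest on ray is pcb@(0, -1, 0) ⇒ blocked

+z: blocked by pcb; -z: clear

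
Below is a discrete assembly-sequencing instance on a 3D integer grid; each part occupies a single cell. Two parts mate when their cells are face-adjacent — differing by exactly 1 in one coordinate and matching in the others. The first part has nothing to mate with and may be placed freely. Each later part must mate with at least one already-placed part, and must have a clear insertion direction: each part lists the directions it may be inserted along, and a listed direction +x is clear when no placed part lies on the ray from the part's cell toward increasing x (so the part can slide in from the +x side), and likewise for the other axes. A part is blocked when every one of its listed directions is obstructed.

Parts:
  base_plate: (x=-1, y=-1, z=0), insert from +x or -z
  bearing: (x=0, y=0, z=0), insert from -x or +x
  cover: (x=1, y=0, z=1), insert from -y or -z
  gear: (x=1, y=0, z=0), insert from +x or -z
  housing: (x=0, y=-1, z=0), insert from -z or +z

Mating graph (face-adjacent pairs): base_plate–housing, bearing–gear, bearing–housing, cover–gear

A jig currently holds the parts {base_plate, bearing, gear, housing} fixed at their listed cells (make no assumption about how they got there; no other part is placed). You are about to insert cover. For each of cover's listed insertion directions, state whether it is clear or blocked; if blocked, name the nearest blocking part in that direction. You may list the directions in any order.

-y: ray from cover(1, 0, 1) has no placed part ⇒ clear
-z: nearest on ray is gear@(1, 0, 0) ⇒ blocked

-y: clear; -z: blocked by gear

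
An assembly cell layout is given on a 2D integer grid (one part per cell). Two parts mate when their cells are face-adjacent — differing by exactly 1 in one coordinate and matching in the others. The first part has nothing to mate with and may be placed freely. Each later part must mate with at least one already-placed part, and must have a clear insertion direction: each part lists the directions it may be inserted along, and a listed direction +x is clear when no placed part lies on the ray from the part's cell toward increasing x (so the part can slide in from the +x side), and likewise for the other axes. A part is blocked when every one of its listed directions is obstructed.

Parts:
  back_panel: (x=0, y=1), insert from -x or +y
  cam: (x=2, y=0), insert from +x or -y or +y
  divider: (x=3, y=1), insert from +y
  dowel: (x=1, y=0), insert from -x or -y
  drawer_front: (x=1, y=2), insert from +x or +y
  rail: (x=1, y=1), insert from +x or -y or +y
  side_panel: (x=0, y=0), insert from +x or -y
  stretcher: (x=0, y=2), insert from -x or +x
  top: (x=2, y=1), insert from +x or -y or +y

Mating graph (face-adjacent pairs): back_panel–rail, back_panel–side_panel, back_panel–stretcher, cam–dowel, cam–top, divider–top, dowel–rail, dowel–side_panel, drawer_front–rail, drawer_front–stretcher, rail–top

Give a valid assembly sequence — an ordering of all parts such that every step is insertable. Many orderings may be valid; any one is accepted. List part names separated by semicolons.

1. rail@(1, 1) [+x clear] — {rail}
2. back_panel@(0, 1) [-x clear] — {back_panel, rail}
3. drawer_front@(1, 2) [+x clear] — {back_panel, drawer_front, rail}
4. dowel@(1, 0) [-x clear] — {back_panel, dowel, drawer_front, rail}
5. cam@(2, 0) [+x clear] — {back_panel, cam, dowel, drawer_front, rail}
6. stretcher@(0, 2) [-x clear] — {back_panel, cam, dowel, drawer_front, rail, stretcher}
7. top@(2, 1) [+x clear] — {back_panel, cam, dowel, drawer_front, rail, stretcher, top}
8. divider@(3, 1) [+y clear] — {back_panel, cam, divider, dowel, drawer_front, rail, stretcher, top}
9. side_panel@(0, 0) [-y clear] — {back_panel, cam, divider, dowel, drawer_front, rail, side_panel, stretcher, top}

rail; back_panel; drawer_front; dowel; cam; stretcher; top; divider; side_panel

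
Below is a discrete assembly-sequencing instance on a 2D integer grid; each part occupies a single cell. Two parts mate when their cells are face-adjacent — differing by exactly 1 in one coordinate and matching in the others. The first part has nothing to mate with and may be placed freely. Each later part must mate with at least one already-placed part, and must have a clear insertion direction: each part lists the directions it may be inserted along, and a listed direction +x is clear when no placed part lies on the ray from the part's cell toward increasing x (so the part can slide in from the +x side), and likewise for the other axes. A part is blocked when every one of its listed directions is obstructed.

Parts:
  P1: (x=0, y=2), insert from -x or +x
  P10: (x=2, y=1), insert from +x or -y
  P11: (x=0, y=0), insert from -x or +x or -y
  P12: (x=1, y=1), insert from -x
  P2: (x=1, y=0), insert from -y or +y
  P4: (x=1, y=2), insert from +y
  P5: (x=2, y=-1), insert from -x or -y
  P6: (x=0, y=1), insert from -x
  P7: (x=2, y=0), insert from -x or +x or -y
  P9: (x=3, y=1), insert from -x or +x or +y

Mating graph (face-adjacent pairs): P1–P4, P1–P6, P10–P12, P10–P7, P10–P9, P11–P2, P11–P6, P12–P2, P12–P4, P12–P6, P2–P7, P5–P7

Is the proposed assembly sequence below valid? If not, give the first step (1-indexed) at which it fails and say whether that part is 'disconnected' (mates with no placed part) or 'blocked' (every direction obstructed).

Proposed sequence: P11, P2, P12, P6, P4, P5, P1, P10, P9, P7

Invalid at step 6 (disconnected)

1. P11@(0, 0) [-x clear] — {P11}
2. P2@(1, 0) [-y clear] — {P11, P2}
3. P12@(1, 1) [-x clear] — {P11, P12, P2}
4. P6@(0, 1) [-x clear] — {P11, P12, P2, P6}
5. P4@(1, 2) [+y clear] — {P11, P12, P2, P4, P6}
6. P5@(2, -1) — no placed neighbour ⇒ disconnected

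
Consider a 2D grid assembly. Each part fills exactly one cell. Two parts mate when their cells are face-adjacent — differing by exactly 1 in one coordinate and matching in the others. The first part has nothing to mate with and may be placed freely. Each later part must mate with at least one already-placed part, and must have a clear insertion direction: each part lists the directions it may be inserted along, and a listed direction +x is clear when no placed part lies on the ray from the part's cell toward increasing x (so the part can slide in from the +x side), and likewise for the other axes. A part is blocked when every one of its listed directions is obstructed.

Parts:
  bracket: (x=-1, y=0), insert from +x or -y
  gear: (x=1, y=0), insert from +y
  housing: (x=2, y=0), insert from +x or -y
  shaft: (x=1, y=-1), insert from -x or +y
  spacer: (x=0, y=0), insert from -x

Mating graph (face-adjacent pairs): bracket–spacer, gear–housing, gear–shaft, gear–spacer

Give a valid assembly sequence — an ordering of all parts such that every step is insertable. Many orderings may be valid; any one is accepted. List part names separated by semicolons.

gear; housing; spacer; bracket; shaft

1. gear@(1, 0) [+y clear] — {gear}
2. housing@(2, 0) [+x clear] — {gear, housing}
3. spacer@(0, 0) [-x clear] — {gear, housing, spacer}
4. bracket@(-1, 0) [-y clear] — {bracket, gear, housing, spacer}
5. shaft@(1, -1) [-x clear] — {bracket, gear, housing, shaft, spacer}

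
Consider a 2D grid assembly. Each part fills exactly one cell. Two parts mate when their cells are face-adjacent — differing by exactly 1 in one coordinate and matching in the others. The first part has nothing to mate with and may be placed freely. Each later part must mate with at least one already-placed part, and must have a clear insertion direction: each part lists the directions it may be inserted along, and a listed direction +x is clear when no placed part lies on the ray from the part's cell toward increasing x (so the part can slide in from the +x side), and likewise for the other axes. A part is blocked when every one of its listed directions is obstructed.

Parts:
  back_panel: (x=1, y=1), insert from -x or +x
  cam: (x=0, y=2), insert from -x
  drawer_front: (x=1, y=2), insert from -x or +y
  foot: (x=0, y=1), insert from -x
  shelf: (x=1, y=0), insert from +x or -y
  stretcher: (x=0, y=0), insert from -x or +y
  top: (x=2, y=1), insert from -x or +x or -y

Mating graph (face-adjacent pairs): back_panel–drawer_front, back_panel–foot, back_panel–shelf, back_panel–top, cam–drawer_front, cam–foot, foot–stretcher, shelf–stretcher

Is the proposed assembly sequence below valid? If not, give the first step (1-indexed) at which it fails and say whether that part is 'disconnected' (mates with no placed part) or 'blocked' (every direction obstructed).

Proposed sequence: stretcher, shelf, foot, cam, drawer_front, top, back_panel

1. stretcher@(0, 0) [-x clear] — {stretcher}
2. shelf@(1, 0) [+x clear] — {shelf, stretcher}
3. foot@(0, 1) [-x clear] — {foot, shelf, stretcher}
4. cam@(0, 2) [-x clear] — {cam, foot, shelf, stretcher}
5. drawer_front@(1, 2) [+y clear] — {cam, drawer_front, foot, shelf, stretcher}
6. top@(2, 1) — no placed neighbour ⇒ disconnected

Invalid at step 6 (disconnected)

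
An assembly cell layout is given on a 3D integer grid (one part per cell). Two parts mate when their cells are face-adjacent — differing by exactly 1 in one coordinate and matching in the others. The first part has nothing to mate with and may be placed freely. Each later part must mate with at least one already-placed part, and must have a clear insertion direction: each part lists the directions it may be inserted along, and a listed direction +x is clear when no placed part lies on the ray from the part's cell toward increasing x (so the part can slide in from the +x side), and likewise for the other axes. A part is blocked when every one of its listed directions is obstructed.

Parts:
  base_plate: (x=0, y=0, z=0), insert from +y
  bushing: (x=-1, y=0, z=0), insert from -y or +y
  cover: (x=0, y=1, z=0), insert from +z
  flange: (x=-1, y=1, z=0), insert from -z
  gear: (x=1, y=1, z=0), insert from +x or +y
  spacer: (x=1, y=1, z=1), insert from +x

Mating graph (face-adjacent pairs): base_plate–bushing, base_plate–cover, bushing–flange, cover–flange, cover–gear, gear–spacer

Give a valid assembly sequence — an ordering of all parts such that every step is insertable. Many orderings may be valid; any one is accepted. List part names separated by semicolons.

1. flange@(-1, 1, 0) [-z clear] — {flange}
2. bushing@(-1, 0, 0) [-y clear] — {bushing, flange}
3. base_plate@(0, 0, 0) [+y clear] — {base_plate, bushing, flange}
4. cover@(0, 1, 0) [+z clear] — {base_plate, bushing, cover, flange}
5. gear@(1, 1, 0) [+x clear] — {base_plate, bushing, cover, flange, gear}
6. spacer@(1, 1, 1) [+x clear] — {base_plate, bushing, cover, flange, gear, spacer}

flange; bushing; base_plate; cover; gear; spacer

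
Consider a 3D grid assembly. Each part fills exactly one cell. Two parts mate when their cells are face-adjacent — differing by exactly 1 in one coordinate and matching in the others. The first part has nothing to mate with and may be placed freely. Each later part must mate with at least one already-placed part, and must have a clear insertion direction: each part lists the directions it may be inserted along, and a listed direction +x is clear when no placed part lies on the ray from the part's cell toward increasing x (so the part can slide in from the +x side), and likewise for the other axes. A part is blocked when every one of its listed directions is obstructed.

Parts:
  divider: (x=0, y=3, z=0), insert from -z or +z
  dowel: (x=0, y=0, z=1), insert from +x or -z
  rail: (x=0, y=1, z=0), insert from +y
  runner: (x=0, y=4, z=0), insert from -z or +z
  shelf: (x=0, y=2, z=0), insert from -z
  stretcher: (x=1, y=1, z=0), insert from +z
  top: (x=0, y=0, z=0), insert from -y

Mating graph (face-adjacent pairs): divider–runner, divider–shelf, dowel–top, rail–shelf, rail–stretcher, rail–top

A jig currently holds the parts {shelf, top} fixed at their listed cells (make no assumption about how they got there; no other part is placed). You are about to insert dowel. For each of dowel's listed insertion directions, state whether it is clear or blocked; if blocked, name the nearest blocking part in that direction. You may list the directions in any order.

+x: clear; -z: blocked by top

+x: ray from dowel(0, 0, 1) has no placed part ⇒ clear
-z: nearest on ray is top@(0, 0, 0) ⇒ blocked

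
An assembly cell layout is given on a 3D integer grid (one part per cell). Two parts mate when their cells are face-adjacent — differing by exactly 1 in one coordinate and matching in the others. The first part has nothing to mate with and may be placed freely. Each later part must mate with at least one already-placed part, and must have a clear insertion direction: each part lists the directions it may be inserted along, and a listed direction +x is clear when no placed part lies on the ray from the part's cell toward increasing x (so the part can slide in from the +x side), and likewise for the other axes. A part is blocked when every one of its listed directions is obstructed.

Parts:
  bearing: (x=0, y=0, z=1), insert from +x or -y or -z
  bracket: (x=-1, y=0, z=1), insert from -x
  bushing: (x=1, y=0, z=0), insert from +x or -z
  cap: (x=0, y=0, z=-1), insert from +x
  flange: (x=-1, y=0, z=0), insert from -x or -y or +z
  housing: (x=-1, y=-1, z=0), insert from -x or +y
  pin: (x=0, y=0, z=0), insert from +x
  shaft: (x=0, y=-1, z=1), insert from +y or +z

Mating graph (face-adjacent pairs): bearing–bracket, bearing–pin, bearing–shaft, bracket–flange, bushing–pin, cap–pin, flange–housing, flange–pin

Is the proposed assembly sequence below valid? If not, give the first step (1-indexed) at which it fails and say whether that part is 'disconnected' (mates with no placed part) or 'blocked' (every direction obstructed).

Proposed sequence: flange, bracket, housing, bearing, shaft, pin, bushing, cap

1. flange@(-1, 0, 0) [-x clear] — {flange}
2. bracket@(-1, 0, 1) [-x clear] — {bracket, flange}
3. housing@(-1, -1, 0) [-x clear] — {bracket, flange, housing}
4. bearing@(0, 0, 1) [+x clear] — {bearing, bracket, flange, housing}
5. shaft@(0, -1, 1) [+z clear] — {bearing, bracket, flange, housing, shaft}
6. pin@(0, 0, 0) [+x clear] — {bearing, bracket, flange, housing, pin, shaft}
7. bushing@(1, 0, 0) [+x clear] — {bearing, bracket, bushing, flange, housing, pin, shaft}
8. cap@(0, 0, -1) [+x clear] — {bearing, bracket, bushing, cap, flange, housing, pin, shaft}

Valid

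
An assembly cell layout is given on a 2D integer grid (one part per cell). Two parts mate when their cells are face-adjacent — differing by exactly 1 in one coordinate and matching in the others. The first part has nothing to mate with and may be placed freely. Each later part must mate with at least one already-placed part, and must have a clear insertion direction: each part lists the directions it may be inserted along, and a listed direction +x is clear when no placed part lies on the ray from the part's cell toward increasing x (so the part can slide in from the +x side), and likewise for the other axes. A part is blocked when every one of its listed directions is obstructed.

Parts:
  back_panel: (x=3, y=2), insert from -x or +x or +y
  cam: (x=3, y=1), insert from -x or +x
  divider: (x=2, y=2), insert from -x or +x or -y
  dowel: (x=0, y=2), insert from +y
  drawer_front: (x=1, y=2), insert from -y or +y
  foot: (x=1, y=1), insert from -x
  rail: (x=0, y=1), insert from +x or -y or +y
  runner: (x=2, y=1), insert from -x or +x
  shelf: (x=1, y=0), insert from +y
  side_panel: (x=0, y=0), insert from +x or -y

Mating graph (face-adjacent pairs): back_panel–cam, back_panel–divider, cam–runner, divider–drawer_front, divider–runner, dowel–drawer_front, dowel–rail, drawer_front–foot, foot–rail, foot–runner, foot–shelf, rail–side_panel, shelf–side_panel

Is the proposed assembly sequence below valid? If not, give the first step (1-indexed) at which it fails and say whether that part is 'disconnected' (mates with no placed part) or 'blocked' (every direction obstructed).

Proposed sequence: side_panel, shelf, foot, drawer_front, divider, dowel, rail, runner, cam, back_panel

1. side_panel@(0, 0) [+x clear] — {side_panel}
2. shelf@(1, 0) [+y clear] — {shelf, side_panel}
3. foot@(1, 1) [-x clear] — {foot, shelf, side_panel}
4. drawer_front@(1, 2) [+y clear] — {drawer_front, foot, shelf, side_panel}
5. divider@(2, 2) [+x clear] — {divider, drawer_front, foot, shelf, side_panel}
6. dowel@(0, 2) [+y clear] — {divider, dowel, drawer_front, foot, shelf, side_panel}
7. rail@(0, 1) — +x/-y/+y all obstructed ⇒ blocked

Invalid at step 7 (blocked)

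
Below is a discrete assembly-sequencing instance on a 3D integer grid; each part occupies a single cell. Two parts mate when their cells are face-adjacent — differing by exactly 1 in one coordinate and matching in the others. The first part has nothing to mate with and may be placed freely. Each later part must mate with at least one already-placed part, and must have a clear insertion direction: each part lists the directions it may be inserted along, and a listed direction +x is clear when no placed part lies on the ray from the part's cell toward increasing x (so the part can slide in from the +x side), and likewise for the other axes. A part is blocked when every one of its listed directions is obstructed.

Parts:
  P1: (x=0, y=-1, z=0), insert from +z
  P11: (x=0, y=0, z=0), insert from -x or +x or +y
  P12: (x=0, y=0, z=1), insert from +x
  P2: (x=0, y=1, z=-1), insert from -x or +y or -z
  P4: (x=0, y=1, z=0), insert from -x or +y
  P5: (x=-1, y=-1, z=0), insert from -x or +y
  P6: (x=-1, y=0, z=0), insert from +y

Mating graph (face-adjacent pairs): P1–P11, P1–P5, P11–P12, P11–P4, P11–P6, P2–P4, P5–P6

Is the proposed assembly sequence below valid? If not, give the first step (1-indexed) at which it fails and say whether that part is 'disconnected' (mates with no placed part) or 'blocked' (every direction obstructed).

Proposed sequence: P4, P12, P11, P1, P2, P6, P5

Invalid at step 2 (disconnected)

1. P4@(0, 1, 0) [-x clear] — {P4}
2. P12@(0, 0, 1) — no placed neighbour ⇒ disconnected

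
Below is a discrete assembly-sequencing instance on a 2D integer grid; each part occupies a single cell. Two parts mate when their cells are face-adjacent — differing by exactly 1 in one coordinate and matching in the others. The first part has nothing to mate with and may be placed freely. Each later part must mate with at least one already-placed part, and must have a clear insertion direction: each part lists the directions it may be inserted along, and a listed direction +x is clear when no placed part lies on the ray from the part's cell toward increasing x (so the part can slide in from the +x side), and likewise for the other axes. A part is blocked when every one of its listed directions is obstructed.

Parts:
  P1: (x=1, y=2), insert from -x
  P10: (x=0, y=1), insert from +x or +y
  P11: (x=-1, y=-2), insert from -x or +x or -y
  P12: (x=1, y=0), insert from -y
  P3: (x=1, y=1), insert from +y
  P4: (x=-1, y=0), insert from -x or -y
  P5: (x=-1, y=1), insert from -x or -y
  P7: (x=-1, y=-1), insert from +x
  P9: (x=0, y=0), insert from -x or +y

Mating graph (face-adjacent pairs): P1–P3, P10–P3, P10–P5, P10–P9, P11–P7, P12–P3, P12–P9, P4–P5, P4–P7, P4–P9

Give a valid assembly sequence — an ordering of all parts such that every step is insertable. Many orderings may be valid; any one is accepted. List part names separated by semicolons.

P3; P10; P5; P1; P9; P4; P7; P11; P12

1. P3@(1, 1) [+y clear] — {P3}
2. P10@(0, 1) [+y clear] — {P10, P3}
3. P5@(-1, 1) [-x clear] — {P10, P3, P5}
4. P1@(1, 2) [-x clear] — {P1, P10, P3, P5}
5. P9@(0, 0) [-x clear] — {P1, P10, P3, P5, P9}
6. P4@(-1, 0) [-x clear] — {P1, P10, P3, P4, P5, P9}
7. P7@(-1, -1) [+x clear] — {P1, P10, P3, P4, P5, P7, P9}
8. P11@(-1, -2) [-x clear] — {P1, P10, P11, P3, P4, P5, P7, P9}
9. P12@(1, 0) [-y clear] — {P1, P10, P11, P12, P3, P4, P5, P7, P9}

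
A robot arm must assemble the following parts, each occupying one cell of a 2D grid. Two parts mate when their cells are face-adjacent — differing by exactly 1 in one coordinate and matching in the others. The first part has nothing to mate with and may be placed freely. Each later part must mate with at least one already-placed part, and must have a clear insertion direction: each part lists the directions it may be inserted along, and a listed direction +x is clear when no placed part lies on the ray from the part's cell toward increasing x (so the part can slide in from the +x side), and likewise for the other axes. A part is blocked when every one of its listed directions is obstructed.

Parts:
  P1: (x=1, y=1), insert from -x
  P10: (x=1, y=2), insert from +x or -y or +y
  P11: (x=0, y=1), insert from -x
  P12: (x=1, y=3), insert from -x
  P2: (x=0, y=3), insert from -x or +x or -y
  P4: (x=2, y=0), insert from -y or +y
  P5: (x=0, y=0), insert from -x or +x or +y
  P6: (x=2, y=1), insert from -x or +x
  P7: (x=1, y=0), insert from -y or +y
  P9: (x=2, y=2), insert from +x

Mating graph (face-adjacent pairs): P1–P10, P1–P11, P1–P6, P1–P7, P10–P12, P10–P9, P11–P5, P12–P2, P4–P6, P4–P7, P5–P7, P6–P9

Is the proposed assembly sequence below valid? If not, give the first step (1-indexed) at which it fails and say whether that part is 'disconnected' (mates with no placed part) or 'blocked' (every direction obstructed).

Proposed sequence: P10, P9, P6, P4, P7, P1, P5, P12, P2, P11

1. P10@(1, 2) [+x clear] — {P10}
2. P9@(2, 2) [+x clear] — {P10, P9}
3. P6@(2, 1) [-x clear] — {P10, P6, P9}
4. P4@(2, 0) [-y clear] — {P10, P4, P6, P9}
5. P7@(1, 0) [-y clear] — {P10, P4, P6, P7, P9}
6. P1@(1, 1) [-x clear] — {P1, P10, P4, P6, P7, P9}
7. P5@(0, 0) [-x clear] — {P1, P10, P4, P5, P6, P7, P9}
8. P12@(1, 3) [-x clear] — {P1, P10, P12, P4, P5, P6, P7, P9}
9. P2@(0, 3) [-x clear] — {P1, P10, P12, P2, P4, P5, P6, P7, P9}
10. P11@(0, 1) [-x clear] — {P1, P10, P11, P12, P2, P4, P5, P6, P7, P9}

Valid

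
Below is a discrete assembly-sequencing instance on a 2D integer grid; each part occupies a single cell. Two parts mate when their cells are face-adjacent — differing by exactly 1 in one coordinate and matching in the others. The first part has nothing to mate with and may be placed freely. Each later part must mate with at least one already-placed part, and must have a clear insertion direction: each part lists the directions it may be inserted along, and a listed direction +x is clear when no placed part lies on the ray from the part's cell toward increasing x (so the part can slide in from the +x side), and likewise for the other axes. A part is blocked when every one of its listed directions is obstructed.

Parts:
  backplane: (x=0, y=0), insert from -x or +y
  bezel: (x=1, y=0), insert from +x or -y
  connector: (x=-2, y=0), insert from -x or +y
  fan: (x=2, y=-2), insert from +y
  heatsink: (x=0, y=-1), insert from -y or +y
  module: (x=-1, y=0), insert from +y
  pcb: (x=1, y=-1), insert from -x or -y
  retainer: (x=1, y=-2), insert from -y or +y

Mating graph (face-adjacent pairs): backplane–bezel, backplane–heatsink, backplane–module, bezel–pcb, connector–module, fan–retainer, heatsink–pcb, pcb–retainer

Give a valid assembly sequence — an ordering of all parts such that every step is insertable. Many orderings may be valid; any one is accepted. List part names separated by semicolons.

connector; module; backplane; heatsink; pcb; retainer; fan; bezel

1. connector@(-2, 0) [-x clear] — {connector}
2. module@(-1, 0) [+y clear] — {connector, module}
3. backplane@(0, 0) [+y clear] — {backplane, connector, module}
4. heatsink@(0, -1) [-y clear] — {backplane, connector, heatsink, module}
5. pcb@(1, -1) [-y clear] — {backplane, connector, heatsink, module, pcb}
6. retainer@(1, -2) [-y clear] — {backplane, connector, heatsink, module, pcb, retainer}
7. fan@(2, -2) [+y clear] — {backplane, connector, fan, heatsink, module, pcb, retainer}
8. bezel@(1, 0) [+x clear] — {backplane, bezel, connector, fan, heatsink, module, pcb, retainer}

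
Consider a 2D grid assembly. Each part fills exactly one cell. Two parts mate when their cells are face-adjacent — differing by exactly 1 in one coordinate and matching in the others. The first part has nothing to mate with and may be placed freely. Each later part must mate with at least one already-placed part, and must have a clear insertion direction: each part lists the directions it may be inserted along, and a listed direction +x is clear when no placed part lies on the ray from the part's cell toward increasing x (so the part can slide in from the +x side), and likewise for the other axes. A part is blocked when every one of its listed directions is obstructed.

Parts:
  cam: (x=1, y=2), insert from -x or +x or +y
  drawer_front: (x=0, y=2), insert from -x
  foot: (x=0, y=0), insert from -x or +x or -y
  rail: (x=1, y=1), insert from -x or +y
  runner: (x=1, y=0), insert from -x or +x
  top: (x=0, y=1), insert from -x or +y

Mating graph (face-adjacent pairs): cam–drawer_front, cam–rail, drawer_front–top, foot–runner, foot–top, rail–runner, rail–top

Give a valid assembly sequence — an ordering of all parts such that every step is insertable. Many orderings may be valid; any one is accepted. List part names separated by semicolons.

1. top@(0, 1) [-x clear] — {top}
2. drawer_front@(0, 2) [-x clear] — {drawer_front, top}
3. rail@(1, 1) [+y clear] — {drawer_front, rail, top}
4. runner@(1, 0) [-x clear] — {drawer_front, rail, runner, top}
5. foot@(0, 0) [-x clear] — {drawer_front, foot, rail, runner, top}
6. cam@(1, 2) [+x clear] — {cam, drawer_front, foot, rail, runner, top}

top; drawer_front; rail; runner; foot; cam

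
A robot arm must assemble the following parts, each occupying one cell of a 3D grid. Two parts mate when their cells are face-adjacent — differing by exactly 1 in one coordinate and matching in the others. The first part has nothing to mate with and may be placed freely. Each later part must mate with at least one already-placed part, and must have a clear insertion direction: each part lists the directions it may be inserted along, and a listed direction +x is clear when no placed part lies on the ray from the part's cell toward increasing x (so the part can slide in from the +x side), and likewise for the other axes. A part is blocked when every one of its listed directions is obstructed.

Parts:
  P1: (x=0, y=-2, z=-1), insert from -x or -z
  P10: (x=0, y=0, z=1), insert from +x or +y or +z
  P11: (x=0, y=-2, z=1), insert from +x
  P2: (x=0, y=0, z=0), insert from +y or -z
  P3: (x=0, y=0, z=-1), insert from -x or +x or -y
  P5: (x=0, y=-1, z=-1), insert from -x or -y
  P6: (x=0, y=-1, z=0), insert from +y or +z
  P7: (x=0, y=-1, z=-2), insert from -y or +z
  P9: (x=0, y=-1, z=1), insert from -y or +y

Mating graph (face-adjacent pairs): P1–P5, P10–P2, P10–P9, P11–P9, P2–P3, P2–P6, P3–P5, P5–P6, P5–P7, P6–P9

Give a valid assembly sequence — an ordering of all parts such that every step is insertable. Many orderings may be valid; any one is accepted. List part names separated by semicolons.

P2; P6; P9; P11; P3; P10; P5; P1; P7

1. P2@(0, 0, 0) [+y clear] — {P2}
2. P6@(0, -1, 0) [+z clear] — {P2, P6}
3. P9@(0, -1, 1) [-y clear] — {P2, P6, P9}
4. P11@(0, -2, 1) [+x clear] — {P11, P2, P6, P9}
5. P3@(0, 0, -1) [-x clear] — {P11, P2, P3, P6, P9}
6. P10@(0, 0, 1) [+x clear] — {P10, P11, P2, P3, P6, P9}
7. P5@(0, -1, -1) [-x clear] — {P10, P11, P2, P3, P5, P6, P9}
8. P1@(0, -2, -1) [-x clear] — {P1, P10, P11, P2, P3, P5, P6, P9}
9. P7@(0, -1, -2) [-y clear] — {P1, P10, P11, P2, P3, P5, P6, P7, P9}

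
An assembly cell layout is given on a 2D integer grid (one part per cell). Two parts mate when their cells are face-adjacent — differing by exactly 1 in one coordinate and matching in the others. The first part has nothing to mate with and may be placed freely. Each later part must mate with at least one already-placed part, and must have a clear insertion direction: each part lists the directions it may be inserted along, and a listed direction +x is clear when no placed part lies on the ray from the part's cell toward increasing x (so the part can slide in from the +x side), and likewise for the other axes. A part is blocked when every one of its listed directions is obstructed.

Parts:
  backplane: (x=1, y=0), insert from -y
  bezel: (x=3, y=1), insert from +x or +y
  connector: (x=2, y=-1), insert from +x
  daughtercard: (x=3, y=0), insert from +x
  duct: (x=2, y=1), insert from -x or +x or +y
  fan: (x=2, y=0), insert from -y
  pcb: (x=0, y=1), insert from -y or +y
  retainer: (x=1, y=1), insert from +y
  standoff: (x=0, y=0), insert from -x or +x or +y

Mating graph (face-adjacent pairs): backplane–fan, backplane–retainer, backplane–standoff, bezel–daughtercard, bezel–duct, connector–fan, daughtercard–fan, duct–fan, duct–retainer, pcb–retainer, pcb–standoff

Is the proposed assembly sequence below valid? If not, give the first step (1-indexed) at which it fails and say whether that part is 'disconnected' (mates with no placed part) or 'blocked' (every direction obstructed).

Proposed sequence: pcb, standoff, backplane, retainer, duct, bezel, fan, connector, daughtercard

Valid

1. pcb@(0, 1) [-y clear] — {pcb}
2. standoff@(0, 0) [-x clear] — {pcb, standoff}
3. backplane@(1, 0) [-y clear] — {backplane, pcb, standoff}
4. retainer@(1, 1) [+y clear] — {backplane, pcb, retainer, standoff}
5. duct@(2, 1) [+x clear] — {backplane, duct, pcb, retainer, standoff}
6. bezel@(3, 1) [+x clear] — {backplane, bezel, duct, pcb, retainer, standoff}
7. fan@(2, 0) [-y clear] — {backplane, bezel, duct, fan, pcb, retainer, standoff}
8. connector@(2, -1) [+x clear] — {backplane, bezel, connector, duct, fan, pcb, retainer, standoff}
9. daughtercard@(3, 0) [+x clear] — {backplane, bezel, connector, daughtercard, duct, fan, pcb, retainer, standoff}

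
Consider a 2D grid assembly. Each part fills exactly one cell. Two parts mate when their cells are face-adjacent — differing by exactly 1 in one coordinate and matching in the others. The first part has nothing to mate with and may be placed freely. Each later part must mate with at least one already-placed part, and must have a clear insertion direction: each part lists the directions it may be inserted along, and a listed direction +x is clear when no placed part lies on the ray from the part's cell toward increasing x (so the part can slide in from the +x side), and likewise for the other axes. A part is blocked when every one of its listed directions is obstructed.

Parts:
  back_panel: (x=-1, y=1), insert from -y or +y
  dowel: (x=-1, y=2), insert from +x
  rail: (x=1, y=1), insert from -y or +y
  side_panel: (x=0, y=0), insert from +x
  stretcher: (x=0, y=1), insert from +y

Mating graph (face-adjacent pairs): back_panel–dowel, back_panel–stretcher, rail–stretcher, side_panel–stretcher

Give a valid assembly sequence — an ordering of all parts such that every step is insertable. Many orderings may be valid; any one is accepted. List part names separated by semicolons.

back_panel; dowel; stretcher; side_panel; rail

1. back_panel@(-1, 1) [-y clear] — {back_panel}
2. dowel@(-1, 2) [+x clear] — {back_panel, dowel}
3. stretcher@(0, 1) [+y clear] — {back_panel, dowel, stretcher}
4. side_panel@(0, 0) [+x clear] — {back_panel, dowel, side_panel, stretcher}
5. rail@(1, 1) [-y clear] — {back_panel, dowel, rail, side_panel, stretcher}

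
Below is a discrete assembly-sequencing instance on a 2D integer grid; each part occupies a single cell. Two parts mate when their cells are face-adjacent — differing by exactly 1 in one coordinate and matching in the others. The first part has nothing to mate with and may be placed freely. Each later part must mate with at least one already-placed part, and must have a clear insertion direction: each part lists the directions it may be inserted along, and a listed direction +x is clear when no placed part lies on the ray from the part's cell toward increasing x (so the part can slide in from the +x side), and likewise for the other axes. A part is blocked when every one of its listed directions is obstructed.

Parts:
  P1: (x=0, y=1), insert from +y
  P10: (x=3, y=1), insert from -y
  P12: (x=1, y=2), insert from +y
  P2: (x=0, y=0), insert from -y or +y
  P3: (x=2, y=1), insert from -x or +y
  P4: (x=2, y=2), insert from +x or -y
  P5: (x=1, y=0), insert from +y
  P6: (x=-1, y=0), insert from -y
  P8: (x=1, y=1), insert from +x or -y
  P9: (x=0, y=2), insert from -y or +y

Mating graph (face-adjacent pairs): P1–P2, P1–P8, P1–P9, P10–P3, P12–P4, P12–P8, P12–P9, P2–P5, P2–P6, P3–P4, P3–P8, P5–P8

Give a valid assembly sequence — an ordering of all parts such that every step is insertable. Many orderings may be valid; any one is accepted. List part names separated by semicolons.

P6; P2; P1; P9; P5; P8; P3; P4; P12; P10

1. P6@(-1, 0) [-y clear] — {P6}
2. P2@(0, 0) [-y clear] — {P2, P6}
3. P1@(0, 1) [+y clear] — {P1, P2, P6}
4. P9@(0, 2) [+y clear] — {P1, P2, P6, P9}
5. P5@(1, 0) [+y clear] — {P1, P2, P5, P6, P9}
6. P8@(1, 1) [+x clear] — {P1, P2, P5, P6, P8, P9}
7. P3@(2, 1) [+y clear] — {P1, P2, P3, P5, P6, P8, P9}
8. P4@(2, 2) [+x clear] — {P1, P2, P3, P4, P5, P6, P8, P9}
9. P12@(1, 2) [+y clear] — {P1, P12, P2, P3, P4, P5, P6, P8, P9}
10. P10@(3, 1) [-y clear] — {P1, P10, P12, P2, P3, P4, P5, P6, P8, P9}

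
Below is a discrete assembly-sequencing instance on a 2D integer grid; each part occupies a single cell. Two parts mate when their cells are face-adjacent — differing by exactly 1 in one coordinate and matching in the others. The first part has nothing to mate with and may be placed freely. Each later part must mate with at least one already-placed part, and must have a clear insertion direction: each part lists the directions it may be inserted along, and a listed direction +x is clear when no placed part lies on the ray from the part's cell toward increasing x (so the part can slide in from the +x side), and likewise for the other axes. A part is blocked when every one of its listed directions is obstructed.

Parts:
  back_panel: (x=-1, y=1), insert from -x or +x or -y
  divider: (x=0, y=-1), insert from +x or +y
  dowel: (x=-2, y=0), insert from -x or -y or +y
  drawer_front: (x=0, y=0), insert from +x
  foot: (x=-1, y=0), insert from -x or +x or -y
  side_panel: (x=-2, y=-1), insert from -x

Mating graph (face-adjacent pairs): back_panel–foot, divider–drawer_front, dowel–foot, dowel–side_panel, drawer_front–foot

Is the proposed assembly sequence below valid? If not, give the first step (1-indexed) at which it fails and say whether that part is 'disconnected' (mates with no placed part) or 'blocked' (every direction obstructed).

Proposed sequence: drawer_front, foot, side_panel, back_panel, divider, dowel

1. drawer_front@(0, 0) [+x clear] — {drawer_front}
2. foot@(-1, 0) [-x clear] — {drawer_front, foot}
3. side_panel@(-2, -1) — no placed neighbour ⇒ disconnected

Invalid at step 3 (disconnected)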